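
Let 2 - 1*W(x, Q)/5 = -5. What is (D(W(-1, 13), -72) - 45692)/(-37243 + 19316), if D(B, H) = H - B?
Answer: 3523/1379 ≈ 2.5547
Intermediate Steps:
W(x, Q) = 35 (W(x, Q) = 10 - 5*(-5) = 10 + 25 = 35)
(D(W(-1, 13), -72) - 45692)/(-37243 + 19316) = ((-72 - 1*35) - 45692)/(-37243 + 19316) = ((-72 - 35) - 45692)/(-17927) = (-107 - 45692)*(-1/17927) = -45799*(-1/17927) = 3523/1379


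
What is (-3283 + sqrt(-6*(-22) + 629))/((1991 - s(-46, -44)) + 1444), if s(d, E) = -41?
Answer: -3283/3476 + sqrt(761)/3476 ≈ -0.93654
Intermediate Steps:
(-3283 + sqrt(-6*(-22) + 629))/((1991 - s(-46, -44)) + 1444) = (-3283 + sqrt(-6*(-22) + 629))/((1991 - 1*(-41)) + 1444) = (-3283 + sqrt(132 + 629))/((1991 + 41) + 1444) = (-3283 + sqrt(761))/(2032 + 1444) = (-3283 + sqrt(761))/3476 = (-3283 + sqrt(761))*(1/3476) = -3283/3476 + sqrt(761)/3476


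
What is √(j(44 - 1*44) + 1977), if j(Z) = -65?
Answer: 2*√478 ≈ 43.726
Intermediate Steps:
√(j(44 - 1*44) + 1977) = √(-65 + 1977) = √1912 = 2*√478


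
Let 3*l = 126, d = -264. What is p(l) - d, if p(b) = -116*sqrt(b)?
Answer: 264 - 116*sqrt(42) ≈ -487.77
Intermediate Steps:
l = 42 (l = (1/3)*126 = 42)
p(l) - d = -116*sqrt(42) - 1*(-264) = -116*sqrt(42) + 264 = 264 - 116*sqrt(42)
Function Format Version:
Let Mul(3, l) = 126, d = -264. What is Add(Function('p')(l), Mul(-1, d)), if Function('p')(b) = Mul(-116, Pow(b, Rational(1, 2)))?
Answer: Add(264, Mul(-116, Pow(42, Rational(1, 2)))) ≈ -487.77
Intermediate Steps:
l = 42 (l = Mul(Rational(1, 3), 126) = 42)
Add(Function('p')(l), Mul(-1, d)) = Add(Mul(-116, Pow(42, Rational(1, 2))), Mul(-1, -264)) = Add(Mul(-116, Pow(42, Rational(1, 2))), 264) = Add(264, Mul(-116, Pow(42, Rational(1, 2))))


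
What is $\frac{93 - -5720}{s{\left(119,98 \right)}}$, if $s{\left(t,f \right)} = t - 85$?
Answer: $\frac{5813}{34} \approx 170.97$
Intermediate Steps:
$s{\left(t,f \right)} = -85 + t$
$\frac{93 - -5720}{s{\left(119,98 \right)}} = \frac{93 - -5720}{-85 + 119} = \frac{93 + 5720}{34} = 5813 \cdot \frac{1}{34} = \frac{5813}{34}$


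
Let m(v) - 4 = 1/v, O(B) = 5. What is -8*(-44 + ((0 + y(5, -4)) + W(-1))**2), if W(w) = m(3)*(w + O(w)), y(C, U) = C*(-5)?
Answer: -1064/9 ≈ -118.22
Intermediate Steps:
y(C, U) = -5*C
m(v) = 4 + 1/v
W(w) = 65/3 + 13*w/3 (W(w) = (4 + 1/3)*(w + 5) = (4 + 1/3)*(5 + w) = 13*(5 + w)/3 = 65/3 + 13*w/3)
-8*(-44 + ((0 + y(5, -4)) + W(-1))**2) = -8*(-44 + ((0 - 5*5) + (65/3 + (13/3)*(-1)))**2) = -8*(-44 + ((0 - 25) + (65/3 - 13/3))**2) = -8*(-44 + (-25 + 52/3)**2) = -8*(-44 + (-23/3)**2) = -8*(-44 + 529/9) = -8*133/9 = -1064/9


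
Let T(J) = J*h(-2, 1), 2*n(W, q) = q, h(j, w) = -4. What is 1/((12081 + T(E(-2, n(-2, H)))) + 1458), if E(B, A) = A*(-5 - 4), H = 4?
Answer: 1/13611 ≈ 7.3470e-5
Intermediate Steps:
n(W, q) = q/2
E(B, A) = -9*A (E(B, A) = A*(-9) = -9*A)
T(J) = -4*J (T(J) = J*(-4) = -4*J)
1/((12081 + T(E(-2, n(-2, H)))) + 1458) = 1/((12081 - (-36)*(½)*4) + 1458) = 1/((12081 - (-36)*2) + 1458) = 1/((12081 - 4*(-18)) + 1458) = 1/((12081 + 72) + 1458) = 1/(12153 + 1458) = 1/13611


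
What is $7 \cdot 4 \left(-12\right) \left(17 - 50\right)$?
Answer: $11088$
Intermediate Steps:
$7 \cdot 4 \left(-12\right) \left(17 - 50\right) = 28 \left(-12\right) \left(17 - 50\right) = \left(-336\right) \left(-33\right) = 11088$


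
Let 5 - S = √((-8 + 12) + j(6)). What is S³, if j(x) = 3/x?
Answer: 385/2 - 477*√2/4 ≈ 23.855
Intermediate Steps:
S = 5 - 3*√2/2 (S = 5 - √((-8 + 12) + 3/6) = 5 - √(4 + 3*(⅙)) = 5 - √(4 + ½) = 5 - √(9/2) = 5 - 3*√2/2 ≈ 2.8787)
S³ = (5 - 3*√2/2)³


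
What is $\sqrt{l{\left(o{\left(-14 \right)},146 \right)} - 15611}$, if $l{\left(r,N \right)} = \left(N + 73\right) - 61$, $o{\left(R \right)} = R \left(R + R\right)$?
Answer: $3 i \sqrt{1717} \approx 124.31 i$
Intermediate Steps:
$o{\left(R \right)} = 2 R^{2}$ ($o{\left(R \right)} = R 2 R = 2 R^{2}$)
$l{\left(r,N \right)} = 12 + N$ ($l{\left(r,N \right)} = \left(73 + N\right) - 61 = 12 + N$)
$\sqrt{l{\left(o{\left(-14 \right)},146 \right)} - 15611} = \sqrt{\left(12 + 146\right) - 15611} = \sqrt{158 - 15611} = \sqrt{-15453} = 3 i \sqrt{1717}$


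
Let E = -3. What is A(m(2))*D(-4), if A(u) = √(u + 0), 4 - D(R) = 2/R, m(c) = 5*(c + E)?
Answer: 9*I*√5/2 ≈ 10.062*I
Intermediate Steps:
m(c) = -15 + 5*c (m(c) = 5*(c - 3) = 5*(-3 + c) = -15 + 5*c)
D(R) = 4 - 2/R
A(u) = √u
A(m(2))*D(-4) = √(-15 + 5*2)*(4 - 2/(-4)) = √(-15 + 10)*(4 - 2*(-¼)) = √(-5)*(4 + ½) = (I*√5)*(9/2) = 9*I*√5/2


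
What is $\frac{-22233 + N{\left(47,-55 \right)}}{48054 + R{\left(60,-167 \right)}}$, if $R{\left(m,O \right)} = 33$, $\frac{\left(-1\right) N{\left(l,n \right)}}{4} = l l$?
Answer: $- \frac{31069}{48087} \approx -0.6461$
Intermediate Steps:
$N{\left(l,n \right)} = - 4 l^{2}$ ($N{\left(l,n \right)} = - 4 l l = - 4 l^{2}$)
$\frac{-22233 + N{\left(47,-55 \right)}}{48054 + R{\left(60,-167 \right)}} = \frac{-22233 - 4 \cdot 47^{2}}{48054 + 33} = \frac{-22233 - 8836}{48087} = \left(-22233 - 8836\right) \frac{1}{48087} = \left(-31069\right) \frac{1}{48087} = - \frac{31069}{48087}$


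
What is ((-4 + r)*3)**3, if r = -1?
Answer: -3375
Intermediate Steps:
((-4 + r)*3)**3 = ((-4 - 1)*3)**3 = (-5*3)**3 = (-15)**3 = -3375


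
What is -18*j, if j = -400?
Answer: 7200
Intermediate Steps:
-18*j = -18*(-400) = 7200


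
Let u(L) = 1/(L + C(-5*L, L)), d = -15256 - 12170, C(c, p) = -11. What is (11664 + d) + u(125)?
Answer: -1796867/114 ≈ -15762.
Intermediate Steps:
d = -27426
u(L) = 1/(-11 + L) (u(L) = 1/(L - 11) = 1/(-11 + L))
(11664 + d) + u(125) = (11664 - 27426) + 1/(-11 + 125) = -15762 + 1/114 = -1796867/114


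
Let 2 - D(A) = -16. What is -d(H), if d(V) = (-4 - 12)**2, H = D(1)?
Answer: -256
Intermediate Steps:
D(A) = 18 (D(A) = 2 - 1*(-16) = 2 + 16 = 18)
H = 18
d(V) = 256 (d(V) = (-16)**2 = 256)
-d(H) = -1*256 = -256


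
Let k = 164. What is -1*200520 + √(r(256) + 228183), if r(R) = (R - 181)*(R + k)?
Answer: -200520 + √259683 ≈ -2.0001e+5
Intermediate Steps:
r(R) = (-181 + R)*(164 + R) (r(R) = (R - 181)*(R + 164) = (-181 + R)*(164 + R))
-1*200520 + √(r(256) + 228183) = -1*200520 + √((-29684 + 256² - 17*256) + 228183) = -200520 + √((-29684 + 65536 - 4352) + 228183) = -200520 + √(31500 + 228183) = -200520 + √259683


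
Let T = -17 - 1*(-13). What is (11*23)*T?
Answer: -1012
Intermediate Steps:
T = -4 (T = -17 + 13 = -4)
(11*23)*T = (11*23)*(-4) = 253*(-4) = -1012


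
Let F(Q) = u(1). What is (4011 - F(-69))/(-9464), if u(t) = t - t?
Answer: -573/1352 ≈ -0.42382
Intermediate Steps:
u(t) = 0
F(Q) = 0
(4011 - F(-69))/(-9464) = (4011 - 1*0)/(-9464) = (4011 + 0)*(-1/9464) = 4011*(-1/9464) = -573/1352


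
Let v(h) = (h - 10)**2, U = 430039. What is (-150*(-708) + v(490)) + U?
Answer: 766639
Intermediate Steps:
v(h) = (-10 + h)**2
(-150*(-708) + v(490)) + U = (-150*(-708) + (-10 + 490)**2) + 430039 = (106200 + 480**2) + 430039 = (106200 + 230400) + 430039 = 336600 + 430039 = 766639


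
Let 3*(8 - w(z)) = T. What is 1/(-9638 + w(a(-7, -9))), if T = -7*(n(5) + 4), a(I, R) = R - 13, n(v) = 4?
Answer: -3/28834 ≈ -0.00010404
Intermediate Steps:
a(I, R) = -13 + R
T = -56 (T = -7*(4 + 4) = -7*8 = -56)
w(z) = 80/3 (w(z) = 8 - ⅓*(-56) = 8 + 56/3 = 80/3)
1/(-9638 + w(a(-7, -9))) = 1/(-9638 + 80/3) = 1/(-28834/3) = -3/28834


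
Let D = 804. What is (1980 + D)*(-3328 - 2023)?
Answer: -14897184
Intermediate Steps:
(1980 + D)*(-3328 - 2023) = (1980 + 804)*(-3328 - 2023) = 2784*(-5351) = -14897184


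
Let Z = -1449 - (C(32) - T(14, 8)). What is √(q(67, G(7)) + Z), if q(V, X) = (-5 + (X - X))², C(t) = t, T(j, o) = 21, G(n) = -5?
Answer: I*√1435 ≈ 37.881*I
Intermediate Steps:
Z = -1460 (Z = -1449 - (32 - 1*21) = -1449 - (32 - 21) = -1449 - 1*11 = -1449 - 11 = -1460)
q(V, X) = 25 (q(V, X) = (-5 + 0)² = (-5)² = 25)
√(q(67, G(7)) + Z) = √(25 - 1460) = √(-1435) = I*√1435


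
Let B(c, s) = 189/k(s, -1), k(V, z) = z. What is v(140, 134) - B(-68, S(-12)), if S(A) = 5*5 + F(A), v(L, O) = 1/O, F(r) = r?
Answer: 25327/134 ≈ 189.01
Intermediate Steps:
S(A) = 25 + A (S(A) = 5*5 + A = 25 + A)
B(c, s) = -189 (B(c, s) = 189/(-1) = 189*(-1) = -189)
v(140, 134) - B(-68, S(-12)) = 1/134 - 1*(-189) = 1/134 + 189 = 25327/134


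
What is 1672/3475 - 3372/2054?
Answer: -4141706/3568825 ≈ -1.1605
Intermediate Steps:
1672/3475 - 3372/2054 = 1672*(1/3475) - 3372*1/2054 = 1672/3475 - 1686/1027 = -4141706/3568825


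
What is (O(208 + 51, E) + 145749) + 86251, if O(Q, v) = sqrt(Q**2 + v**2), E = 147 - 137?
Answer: 232000 + sqrt(67181) ≈ 2.3226e+5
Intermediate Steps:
E = 10
(O(208 + 51, E) + 145749) + 86251 = (sqrt((208 + 51)**2 + 10**2) + 145749) + 86251 = (sqrt(259**2 + 100) + 145749) + 86251 = (sqrt(67081 + 100) + 145749) + 86251 = (sqrt(67181) + 145749) + 86251 = (145749 + sqrt(67181)) + 86251 = 232000 + sqrt(67181)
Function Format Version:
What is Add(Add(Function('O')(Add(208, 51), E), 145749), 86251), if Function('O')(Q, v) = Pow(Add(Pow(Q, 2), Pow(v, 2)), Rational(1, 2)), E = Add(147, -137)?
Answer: Add(232000, Pow(67181, Rational(1, 2))) ≈ 2.3226e+5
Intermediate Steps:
E = 10
Add(Add(Function('O')(Add(208, 51), E), 145749), 86251) = Add(Add(Pow(Add(Pow(Add(208, 51), 2), Pow(10, 2)), Rational(1, 2)), 145749), 86251) = Add(Add(Pow(Add(Pow(259, 2), 100), Rational(1, 2)), 145749), 86251) = Add(Add(Pow(Add(67081, 100), Rational(1, 2)), 145749), 86251) = Add(Add(Pow(67181, Rational(1, 2)), 145749), 86251) = Add(Add(145749, Pow(67181, Rational(1, 2))), 86251) = Add(232000, Pow(67181, Rational(1, 2)))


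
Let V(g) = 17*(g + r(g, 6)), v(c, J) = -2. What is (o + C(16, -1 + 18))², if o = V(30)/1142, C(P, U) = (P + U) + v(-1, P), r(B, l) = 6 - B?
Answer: 315133504/326041 ≈ 966.55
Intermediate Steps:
V(g) = 102 (V(g) = 17*(g + (6 - g)) = 17*6 = 102)
C(P, U) = -2 + P + U (C(P, U) = (P + U) - 2 = -2 + P + U)
o = 51/571 (o = 102/1142 = 102*(1/1142) = 51/571 ≈ 0.089317)
(o + C(16, -1 + 18))² = (51/571 + (-2 + 16 + (-1 + 18)))² = (51/571 + (-2 + 16 + 17))² = (51/571 + 31)² = (17752/571)² = 315133504/326041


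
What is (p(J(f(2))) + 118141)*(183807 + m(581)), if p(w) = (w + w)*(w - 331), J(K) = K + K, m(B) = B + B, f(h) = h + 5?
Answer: 20210637785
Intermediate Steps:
f(h) = 5 + h
m(B) = 2*B
J(K) = 2*K
p(w) = 2*w*(-331 + w) (p(w) = (2*w)*(-331 + w) = 2*w*(-331 + w))
(p(J(f(2))) + 118141)*(183807 + m(581)) = (2*(2*(5 + 2))*(-331 + 2*(5 + 2)) + 118141)*(183807 + 2*581) = (2*(2*7)*(-331 + 2*7) + 118141)*(183807 + 1162) = (2*14*(-331 + 14) + 118141)*184969 = (2*14*(-317) + 118141)*184969 = (-8876 + 118141)*184969 = 109265*184969 = 20210637785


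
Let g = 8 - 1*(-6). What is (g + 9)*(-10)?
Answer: -230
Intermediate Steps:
g = 14 (g = 8 + 6 = 14)
(g + 9)*(-10) = (14 + 9)*(-10) = 23*(-10) = -230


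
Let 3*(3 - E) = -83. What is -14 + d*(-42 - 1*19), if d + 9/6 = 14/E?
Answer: 1142/23 ≈ 49.652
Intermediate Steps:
E = 92/3 (E = 3 - 1/3*(-83) = 3 + 83/3 = 92/3 ≈ 30.667)
d = -24/23 (d = -3/2 + 14/(92/3) = -3/2 + 14*(3/92) = -3/2 + 21/46 = -24/23 ≈ -1.0435)
-14 + d*(-42 - 1*19) = -14 - 24*(-42 - 1*19)/23 = -14 - 24*(-42 - 19)/23 = -14 - 24/23*(-61) = -14 + 1464/23 = 1142/23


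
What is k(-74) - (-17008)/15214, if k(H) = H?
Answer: -554414/7607 ≈ -72.882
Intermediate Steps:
k(-74) - (-17008)/15214 = -74 - (-17008)/15214 = -74 - 1*(-8504/7607) = -74 + 8504/7607 = -554414/7607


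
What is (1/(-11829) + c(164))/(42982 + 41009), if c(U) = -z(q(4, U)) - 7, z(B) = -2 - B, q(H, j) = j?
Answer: 1880810/993529539 ≈ 0.0018931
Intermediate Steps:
c(U) = -5 + U (c(U) = -(-2 - U) - 7 = (2 + U) - 7 = -5 + U)
(1/(-11829) + c(164))/(42982 + 41009) = (1/(-11829) + (-5 + 164))/(42982 + 41009) = (-1/11829 + 159)/83991 = (1880810/11829)*(1/83991) = 1880810/993529539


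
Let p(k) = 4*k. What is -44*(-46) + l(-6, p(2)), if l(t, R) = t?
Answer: 2018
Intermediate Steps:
-44*(-46) + l(-6, p(2)) = -44*(-46) - 6 = 2024 - 6 = 2018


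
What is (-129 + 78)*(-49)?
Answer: 2499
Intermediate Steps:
(-129 + 78)*(-49) = -51*(-49) = 2499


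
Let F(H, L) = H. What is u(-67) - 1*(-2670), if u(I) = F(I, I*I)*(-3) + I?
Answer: 2804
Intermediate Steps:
u(I) = -2*I (u(I) = I*(-3) + I = -3*I + I = -2*I)
u(-67) - 1*(-2670) = -2*(-67) - 1*(-2670) = 134 + 2670 = 2804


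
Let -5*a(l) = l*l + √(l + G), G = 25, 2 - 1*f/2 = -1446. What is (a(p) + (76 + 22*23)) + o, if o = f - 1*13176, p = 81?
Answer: -55051/5 - √106/5 ≈ -11012.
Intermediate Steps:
f = 2896 (f = 4 - 2*(-1446) = 4 + 2892 = 2896)
o = -10280 (o = 2896 - 1*13176 = 2896 - 13176 = -10280)
a(l) = -l²/5 - √(25 + l)/5 (a(l) = -(l*l + √(l + 25))/5 = -(l² + √(25 + l))/5 = -l²/5 - √(25 + l)/5)
(a(p) + (76 + 22*23)) + o = ((-⅕*81² - √(25 + 81)/5) + (76 + 22*23)) - 10280 = ((-⅕*6561 - √106/5) + (76 + 506)) - 10280 = ((-6561/5 - √106/5) + 582) - 10280 = (-3651/5 - √106/5) - 10280 = -55051/5 - √106/5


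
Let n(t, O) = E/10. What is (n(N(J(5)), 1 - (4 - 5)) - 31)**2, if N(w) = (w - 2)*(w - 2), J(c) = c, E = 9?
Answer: 90601/100 ≈ 906.01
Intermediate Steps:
N(w) = (-2 + w)**2 (N(w) = (-2 + w)*(-2 + w) = (-2 + w)**2)
n(t, O) = 9/10
(n(N(J(5)), 1 - (4 - 5)) - 31)**2 = (9/10 - 31)**2 = (-301/10)**2 = 90601/100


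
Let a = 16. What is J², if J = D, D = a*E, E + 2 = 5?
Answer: 2304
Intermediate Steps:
E = 3 (E = -2 + 5 = 3)
D = 48 (D = 16*3 = 48)
J = 48
J² = 48² = 2304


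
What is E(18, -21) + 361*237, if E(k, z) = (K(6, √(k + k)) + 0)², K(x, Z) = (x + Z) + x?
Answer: 85881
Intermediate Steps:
K(x, Z) = Z + 2*x (K(x, Z) = (Z + x) + x = Z + 2*x)
E(k, z) = (12 + √2*√k)² (E(k, z) = ((√(k + k) + 2*6) + 0)² = ((√(2*k) + 12) + 0)² = ((√2*√k + 12) + 0)² = ((12 + √2*√k) + 0)² = (12 + √2*√k)²)
E(18, -21) + 361*237 = (12 + √2*√18)² + 361*237 = (12 + √2*(3*√2))² + 85557 = (12 + 6)² + 85557 = 18² + 85557 = 324 + 85557 = 85881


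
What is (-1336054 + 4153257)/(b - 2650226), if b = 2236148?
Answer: -2817203/414078 ≈ -6.8036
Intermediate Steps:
(-1336054 + 4153257)/(b - 2650226) = (-1336054 + 4153257)/(2236148 - 2650226) = 2817203/(-414078) = 2817203*(-1/414078) = -2817203/414078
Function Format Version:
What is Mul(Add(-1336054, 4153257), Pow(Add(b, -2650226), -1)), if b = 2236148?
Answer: Rational(-2817203, 414078) ≈ -6.8036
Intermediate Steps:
Mul(Add(-1336054, 4153257), Pow(Add(b, -2650226), -1)) = Mul(Add(-1336054, 4153257), Pow(Add(2236148, -2650226), -1)) = Mul(2817203, Pow(-414078, -1)) = Mul(2817203, Rational(-1, 414078)) = Rational(-2817203, 414078)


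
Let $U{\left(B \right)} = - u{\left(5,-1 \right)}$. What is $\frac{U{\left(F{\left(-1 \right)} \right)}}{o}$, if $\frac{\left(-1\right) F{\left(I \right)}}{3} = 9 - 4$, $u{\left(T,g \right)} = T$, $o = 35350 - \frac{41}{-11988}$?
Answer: $- \frac{59940}{423775841} \approx -0.00014144$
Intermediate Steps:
$o = \frac{423775841}{11988}$ ($o = 35350 - - \frac{41}{11988} = 35350 + \frac{41}{11988} = \frac{423775841}{11988} \approx 35350.0$)
$F{\left(I \right)} = -15$ ($F{\left(I \right)} = - 3 \left(9 - 4\right) = \left(-3\right) 5 = -15$)
$U{\left(B \right)} = -5$ ($U{\left(B \right)} = \left(-1\right) 5 = -5$)
$\frac{U{\left(F{\left(-1 \right)} \right)}}{o} = - \frac{5}{\frac{423775841}{11988}} = \left(-5\right) \frac{11988}{423775841} = - \frac{59940}{423775841}$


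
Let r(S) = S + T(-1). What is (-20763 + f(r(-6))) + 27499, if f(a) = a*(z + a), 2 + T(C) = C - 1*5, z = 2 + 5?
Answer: 6834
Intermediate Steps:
z = 7
T(C) = -7 + C (T(C) = -2 + (C - 1*5) = -2 + (C - 5) = -2 + (-5 + C) = -7 + C)
r(S) = -8 + S (r(S) = S + (-7 - 1) = S - 8 = -8 + S)
f(a) = a*(7 + a)
(-20763 + f(r(-6))) + 27499 = (-20763 + (-8 - 6)*(7 + (-8 - 6))) + 27499 = (-20763 - 14*(7 - 14)) + 27499 = (-20763 - 14*(-7)) + 27499 = (-20763 + 98) + 27499 = -20665 + 27499 = 6834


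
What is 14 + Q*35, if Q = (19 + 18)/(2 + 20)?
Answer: 1603/22 ≈ 72.864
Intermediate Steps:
Q = 37/22 ≈ 1.6818
14 + Q*35 = 14 + (37/22)*35 = 14 + 1295/22 = 1603/22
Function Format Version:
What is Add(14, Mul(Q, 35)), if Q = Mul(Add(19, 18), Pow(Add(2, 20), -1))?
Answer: Rational(1603, 22) ≈ 72.864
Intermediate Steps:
Q = Rational(37, 22) (Q = Mul(37, Pow(22, -1)) = Mul(37, Rational(1, 22)) = Rational(37, 22) ≈ 1.6818)
Add(14, Mul(Q, 35)) = Add(14, Mul(Rational(37, 22), 35)) = Add(14, Rational(1295, 22)) = Rational(1603, 22)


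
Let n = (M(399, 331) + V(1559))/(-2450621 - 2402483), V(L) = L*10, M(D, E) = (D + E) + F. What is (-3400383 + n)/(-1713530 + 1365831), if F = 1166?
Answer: 8251206178159/843709703848 ≈ 9.7797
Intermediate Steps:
M(D, E) = 1166 + D + E (M(D, E) = (D + E) + 1166 = 1166 + D + E)
V(L) = 10*L
n = -8743/2426552 (n = ((1166 + 399 + 331) + 10*1559)/(-2450621 - 2402483) = (1896 + 15590)/(-4853104) = 17486*(-1/4853104) = -8743/2426552 ≈ -0.0036031)
(-3400383 + n)/(-1713530 + 1365831) = (-3400383 - 8743/2426552)/(-1713530 + 1365831) = -8251206178159/2426552/(-347699) = -8251206178159/2426552*(-1/347699) = 8251206178159/843709703848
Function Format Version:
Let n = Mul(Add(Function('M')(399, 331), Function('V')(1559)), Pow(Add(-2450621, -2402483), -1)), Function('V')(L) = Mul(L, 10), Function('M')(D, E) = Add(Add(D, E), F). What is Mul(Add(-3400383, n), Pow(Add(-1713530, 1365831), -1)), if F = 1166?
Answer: Rational(8251206178159, 843709703848) ≈ 9.7797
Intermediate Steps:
Function('M')(D, E) = Add(1166, D, E) (Function('M')(D, E) = Add(Add(D, E), 1166) = Add(1166, D, E))
Function('V')(L) = Mul(10, L)
n = Rational(-8743, 2426552) (n = Mul(Add(Add(1166, 399, 331), Mul(10, 1559)), Pow(Add(-2450621, -2402483), -1)) = Mul(Add(1896, 15590), Pow(-4853104, -1)) = Mul(17486, Rational(-1, 4853104)) = Rational(-8743, 2426552) ≈ -0.0036031)
Mul(Add(-3400383, n), Pow(Add(-1713530, 1365831), -1)) = Mul(Add(-3400383, Rational(-8743, 2426552)), Pow(Add(-1713530, 1365831), -1)) = Mul(Rational(-8251206178159, 2426552), Pow(-347699, -1)) = Mul(Rational(-8251206178159, 2426552), Rational(-1, 347699)) = Rational(8251206178159, 843709703848)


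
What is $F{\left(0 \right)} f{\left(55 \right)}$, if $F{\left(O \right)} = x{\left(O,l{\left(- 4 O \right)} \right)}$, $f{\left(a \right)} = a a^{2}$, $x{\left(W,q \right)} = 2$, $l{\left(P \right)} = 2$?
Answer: $332750$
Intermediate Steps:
$f{\left(a \right)} = a^{3}$
$F{\left(O \right)} = 2$
$F{\left(0 \right)} f{\left(55 \right)} = 2 \cdot 55^{3} = 2 \cdot 166375 = 332750$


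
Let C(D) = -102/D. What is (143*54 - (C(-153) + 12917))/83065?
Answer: -15587/249195 ≈ -0.062549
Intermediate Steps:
(143*54 - (C(-153) + 12917))/83065 = (143*54 - (-102/(-153) + 12917))/83065 = (7722 - (-102*(-1/153) + 12917))*(1/83065) = (7722 - (2/3 + 12917))*(1/83065) = (7722 - 1*38753/3)*(1/83065) = (7722 - 38753/3)*(1/83065) = -15587/3*1/83065 = -15587/249195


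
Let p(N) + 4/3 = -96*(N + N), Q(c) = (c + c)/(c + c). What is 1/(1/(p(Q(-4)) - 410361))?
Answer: -1231663/3 ≈ -4.1055e+5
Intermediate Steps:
Q(c) = 1 (Q(c) = (2*c)/((2*c)) = (2*c)*(1/(2*c)) = 1)
p(N) = -4/3 - 192*N (p(N) = -4/3 - 96*(N + N) = -4/3 - 192*N)
1/(1/(p(Q(-4)) - 410361)) = 1/(1/((-4/3 - 192*1) - 410361)) = 1/(1/((-4/3 - 192) - 410361)) = 1/(1/(-580/3 - 410361)) = 1/(1/(-1231663/3)) = 1/(-3/1231663) = -1231663/3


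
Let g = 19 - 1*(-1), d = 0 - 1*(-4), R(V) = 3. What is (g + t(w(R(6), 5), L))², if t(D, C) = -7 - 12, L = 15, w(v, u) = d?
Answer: 1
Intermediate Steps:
d = 4 (d = 0 + 4 = 4)
g = 20 (g = 19 + 1 = 20)
w(v, u) = 4
t(D, C) = -19
(g + t(w(R(6), 5), L))² = (20 - 19)² = 1² = 1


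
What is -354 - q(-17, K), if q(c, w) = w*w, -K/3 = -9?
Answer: -1083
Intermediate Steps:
K = 27 (K = -3*(-9) = 27)
q(c, w) = w**2
-354 - q(-17, K) = -354 - 1*27**2 = -354 - 1*729 = -354 - 729 = -1083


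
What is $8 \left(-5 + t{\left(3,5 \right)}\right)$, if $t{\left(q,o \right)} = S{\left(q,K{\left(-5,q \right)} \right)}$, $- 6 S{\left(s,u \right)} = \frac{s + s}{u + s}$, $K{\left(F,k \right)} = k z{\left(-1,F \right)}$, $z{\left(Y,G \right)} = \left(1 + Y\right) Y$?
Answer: $- \frac{128}{3} \approx -42.667$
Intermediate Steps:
$z{\left(Y,G \right)} = Y \left(1 + Y\right)$
$K{\left(F,k \right)} = 0$ ($K{\left(F,k \right)} = k \left(- (1 - 1)\right) = k \left(\left(-1\right) 0\right) = k 0 = 0$)
$S{\left(s,u \right)} = - \frac{s}{3 \left(s + u\right)}$ ($S{\left(s,u \right)} = - \frac{\left(s + s\right) \frac{1}{u + s}}{6} = - \frac{2 s \frac{1}{s + u}}{6} = - \frac{s}{3 \left(s + u\right)}$)
$t{\left(q,o \right)} = - \frac{1}{3}$ ($t{\left(q,o \right)} = - \frac{q}{3 q + 3 \cdot 0} = - \frac{q}{3 q + 0} = - \frac{q}{3 q} = - q \frac{1}{3 q} = - \frac{1}{3}$)
$8 \left(-5 + t{\left(3,5 \right)}\right) = 8 \left(-5 - \frac{1}{3}\right) = 8 \left(- \frac{16}{3}\right) = - \frac{128}{3}$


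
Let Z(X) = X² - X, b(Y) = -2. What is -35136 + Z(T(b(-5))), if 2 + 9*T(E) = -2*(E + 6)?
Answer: -2845826/81 ≈ -35134.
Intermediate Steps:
T(E) = -14/9 - 2*E/9 (T(E) = -2/9 + (-2*(E + 6))/9 = -2/9 + (-2*(6 + E))/9 = -2/9 + (-12 - 2*E)/9 = -2/9 + (-4/3 - 2*E/9) = -14/9 - 2*E/9)
-35136 + Z(T(b(-5))) = -35136 + (-14/9 - 2/9*(-2))*(-1 + (-14/9 - 2/9*(-2))) = -35136 + (-14/9 + 4/9)*(-1 + (-14/9 + 4/9)) = -35136 - 10*(-1 - 10/9)/9 = -35136 - 10/9*(-19/9) = -35136 + 190/81 = -2845826/81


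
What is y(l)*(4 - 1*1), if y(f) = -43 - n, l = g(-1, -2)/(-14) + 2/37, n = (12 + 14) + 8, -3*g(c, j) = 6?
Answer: -231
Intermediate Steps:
g(c, j) = -2 (g(c, j) = -⅓*6 = -2)
n = 34 (n = 26 + 8 = 34)
l = 51/259 (l = -2/(-14) + 2/37 = -2*(-1/14) + 2*(1/37) = ⅐ + 2/37 = 51/259 ≈ 0.19691)
y(f) = -77 (y(f) = -43 - 1*34 = -43 - 34 = -77)
y(l)*(4 - 1*1) = -77*(4 - 1*1) = -77*(4 - 1) = -77*3 = -231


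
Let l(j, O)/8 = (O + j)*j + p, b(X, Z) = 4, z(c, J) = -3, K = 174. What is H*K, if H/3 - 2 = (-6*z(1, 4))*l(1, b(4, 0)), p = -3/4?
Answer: 320508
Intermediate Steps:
p = -¾ (p = -3*¼ = -¾ ≈ -0.75000)
l(j, O) = -6 + 8*j*(O + j) (l(j, O) = 8*((O + j)*j - ¾) = 8*(j*(O + j) - ¾) = 8*(-¾ + j*(O + j)) = -6 + 8*j*(O + j))
H = 1842 (H = 6 + 3*((-6*(-3))*(-6 + 8*1² + 8*4*1)) = 6 + 3*(18*(-6 + 8*1 + 32)) = 6 + 3*(18*(-6 + 8 + 32)) = 6 + 3*(18*34) = 6 + 3*612 = 6 + 1836 = 1842)
H*K = 1842*174 = 320508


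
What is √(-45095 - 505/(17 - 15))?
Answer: I*√181390/2 ≈ 212.95*I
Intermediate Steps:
√(-45095 - 505/(17 - 15)) = √(-45095 - 505/2) = √(-90695/2) = I*√181390/2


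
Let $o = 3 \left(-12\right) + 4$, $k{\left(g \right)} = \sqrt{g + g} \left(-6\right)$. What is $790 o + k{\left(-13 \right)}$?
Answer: $-25280 - 6 i \sqrt{26} \approx -25280.0 - 30.594 i$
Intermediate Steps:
$k{\left(g \right)} = - 6 \sqrt{2} \sqrt{g}$ ($k{\left(g \right)} = \sqrt{2 g} \left(-6\right) = \sqrt{2} \sqrt{g} \left(-6\right) = - 6 \sqrt{2} \sqrt{g}$)
$o = -32$ ($o = -36 + 4 = -32$)
$790 o + k{\left(-13 \right)} = 790 \left(-32\right) - 6 \sqrt{2} \sqrt{-13} = -25280 - 6 \sqrt{2} i \sqrt{13} = -25280 - 6 i \sqrt{26}$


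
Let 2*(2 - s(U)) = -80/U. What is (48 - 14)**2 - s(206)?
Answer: 118842/103 ≈ 1153.8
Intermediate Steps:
s(U) = 2 + 40/U (s(U) = 2 - (-40)/U = 2 + 40/U)
(48 - 14)**2 - s(206) = (48 - 14)**2 - (2 + 40/206) = 34**2 - (2 + 40*(1/206)) = 1156 - (2 + 20/103) = 1156 - 1*226/103 = 1156 - 226/103 = 118842/103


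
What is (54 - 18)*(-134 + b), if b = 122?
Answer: -432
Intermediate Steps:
(54 - 18)*(-134 + b) = (54 - 18)*(-134 + 122) = 36*(-12) = -432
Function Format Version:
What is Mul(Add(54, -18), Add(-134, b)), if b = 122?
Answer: -432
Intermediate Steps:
Mul(Add(54, -18), Add(-134, b)) = Mul(Add(54, -18), Add(-134, 122)) = Mul(36, -12) = -432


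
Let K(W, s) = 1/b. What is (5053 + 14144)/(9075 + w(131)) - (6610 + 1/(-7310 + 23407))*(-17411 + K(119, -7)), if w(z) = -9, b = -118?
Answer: 165153133649186298/1435031453 ≈ 1.1509e+8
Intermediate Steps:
K(W, s) = -1/118 (K(W, s) = 1/(-118) = -1/118)
(5053 + 14144)/(9075 + w(131)) - (6610 + 1/(-7310 + 23407))*(-17411 + K(119, -7)) = (5053 + 14144)/(9075 - 9) - (6610 + 1/(-7310 + 23407))*(-17411 - 1/118) = 19197/9066 - (6610 + 1/16097)*(-2054499)/118 = 19197*(1/9066) - (6610 + 1/16097)*(-2054499)/118 = 6399/3022 - 106401171*(-2054499)/(16097*118) = 6399/3022 - 1*(-218601099418329/1899446) = 6399/3022 + 218601099418329/1899446 = 165153133649186298/1435031453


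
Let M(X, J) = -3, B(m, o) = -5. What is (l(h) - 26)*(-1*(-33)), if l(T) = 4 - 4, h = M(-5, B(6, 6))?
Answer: -858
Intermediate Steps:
h = -3
l(T) = 0
(l(h) - 26)*(-1*(-33)) = (0 - 26)*(-1*(-33)) = -26*33 = -858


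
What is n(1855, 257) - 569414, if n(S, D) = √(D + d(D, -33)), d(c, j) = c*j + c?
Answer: -569414 + I*√7967 ≈ -5.6941e+5 + 89.258*I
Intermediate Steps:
d(c, j) = c + c*j
n(S, D) = √31*√(-D) (n(S, D) = √(D + D*(1 - 33)) = √(D + D*(-32)) = √(D - 32*D) = √(-31*D) = √31*√(-D))
n(1855, 257) - 569414 = √31*√(-1*257) - 569414 = √31*√(-257) - 569414 = √31*(I*√257) - 569414 = I*√7967 - 569414 = -569414 + I*√7967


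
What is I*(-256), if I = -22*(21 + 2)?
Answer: 129536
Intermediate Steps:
I = -506 (I = -22*23 = -506)
I*(-256) = -506*(-256) = 129536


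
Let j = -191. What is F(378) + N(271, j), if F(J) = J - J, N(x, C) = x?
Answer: 271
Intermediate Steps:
F(J) = 0
F(378) + N(271, j) = 0 + 271 = 271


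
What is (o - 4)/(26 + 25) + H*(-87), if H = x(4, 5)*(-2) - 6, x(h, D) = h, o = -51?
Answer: 62063/51 ≈ 1216.9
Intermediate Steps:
H = -14 (H = 4*(-2) - 6 = -8 - 6 = -14)
(o - 4)/(26 + 25) + H*(-87) = (-51 - 4)/(26 + 25) - 14*(-87) = -55/51 + 1218 = 62063/51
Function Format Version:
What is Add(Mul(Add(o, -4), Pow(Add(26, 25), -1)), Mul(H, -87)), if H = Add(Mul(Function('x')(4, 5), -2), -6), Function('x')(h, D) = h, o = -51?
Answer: Rational(62063, 51) ≈ 1216.9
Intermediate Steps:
H = -14 (H = Add(Mul(4, -2), -6) = Add(-8, -6) = -14)
Add(Mul(Add(o, -4), Pow(Add(26, 25), -1)), Mul(H, -87)) = Add(Mul(Add(-51, -4), Pow(Add(26, 25), -1)), Mul(-14, -87)) = Add(Mul(-55, Pow(51, -1)), 1218) = Add(Mul(-55, Rational(1, 51)), 1218) = Add(Rational(-55, 51), 1218) = Rational(62063, 51)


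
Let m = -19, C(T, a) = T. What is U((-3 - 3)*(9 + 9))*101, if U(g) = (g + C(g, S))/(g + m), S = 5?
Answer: 21816/127 ≈ 171.78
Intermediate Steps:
U(g) = 2*g/(-19 + g) (U(g) = (g + g)/(g - 19) = (2*g)/(-19 + g) = 2*g/(-19 + g))
U((-3 - 3)*(9 + 9))*101 = (2*((-3 - 3)*(9 + 9))/(-19 + (-3 - 3)*(9 + 9)))*101 = (2*(-6*18)/(-19 - 6*18))*101 = (2*(-108)/(-19 - 108))*101 = (2*(-108)/(-127))*101 = (2*(-108)*(-1/127))*101 = (216/127)*101 = 21816/127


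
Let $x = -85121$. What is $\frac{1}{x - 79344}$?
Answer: $- \frac{1}{164465} \approx -6.0803 \cdot 10^{-6}$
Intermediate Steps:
$\frac{1}{x - 79344} = \frac{1}{-85121 - 79344} = \frac{1}{-164465} = - \frac{1}{164465}$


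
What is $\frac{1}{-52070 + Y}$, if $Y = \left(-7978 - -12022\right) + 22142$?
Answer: $- \frac{1}{25884} \approx -3.8634 \cdot 10^{-5}$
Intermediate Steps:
$Y = 26186$ ($Y = \left(-7978 + 12022\right) + 22142 = 4044 + 22142 = 26186$)
$\frac{1}{-52070 + Y} = \frac{1}{-52070 + 26186} = \frac{1}{-25884} = - \frac{1}{25884}$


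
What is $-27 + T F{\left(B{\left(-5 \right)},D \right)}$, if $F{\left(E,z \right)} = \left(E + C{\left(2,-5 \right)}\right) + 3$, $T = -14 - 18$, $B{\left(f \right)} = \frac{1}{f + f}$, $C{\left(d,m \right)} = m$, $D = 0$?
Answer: $\frac{201}{5} \approx 40.2$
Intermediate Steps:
$B{\left(f \right)} = \frac{1}{2 f}$
$T = -32$ ($T = -14 - 18 = -32$)
$F{\left(E,z \right)} = -2 + E$ ($F{\left(E,z \right)} = \left(E - 5\right) + 3 = \left(-5 + E\right) + 3 = -2 + E$)
$-27 + T F{\left(B{\left(-5 \right)},D \right)} = -27 - 32 \left(-2 + \frac{1}{2 \left(-5\right)}\right) = -27 - 32 \left(-2 + \frac{1}{2} \left(- \frac{1}{5}\right)\right) = -27 - 32 \left(-2 - \frac{1}{10}\right) = -27 - - \frac{336}{5} = -27 + \frac{336}{5} = \frac{201}{5}$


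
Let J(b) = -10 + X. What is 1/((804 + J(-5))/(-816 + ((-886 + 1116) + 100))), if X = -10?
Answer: -243/392 ≈ -0.61990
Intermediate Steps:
J(b) = -20 (J(b) = -10 - 10 = -20)
1/((804 + J(-5))/(-816 + ((-886 + 1116) + 100))) = 1/((804 - 20)/(-816 + ((-886 + 1116) + 100))) = 1/(784/(-816 + (230 + 100))) = 1/(784/(-816 + 330)) = 1/(784/(-486)) = 1/(784*(-1/486)) = 1/(-392/243) = -243/392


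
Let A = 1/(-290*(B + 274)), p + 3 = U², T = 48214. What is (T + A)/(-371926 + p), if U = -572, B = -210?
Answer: -894851839/830467200 ≈ -1.0775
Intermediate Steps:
p = 327181 (p = -3 + (-572)² = -3 + 327184 = 327181)
A = -1/18560 (A = 1/(-290*(-210 + 274)) = 1/(-290*64) = 1/(-18560) = -1/18560 ≈ -5.3879e-5)
(T + A)/(-371926 + p) = (48214 - 1/18560)/(-371926 + 327181) = (894851839/18560)/(-44745) = (894851839/18560)*(-1/44745) = -894851839/830467200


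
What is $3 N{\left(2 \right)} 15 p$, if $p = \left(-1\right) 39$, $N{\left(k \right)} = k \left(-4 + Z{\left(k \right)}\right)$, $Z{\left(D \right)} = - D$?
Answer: $21060$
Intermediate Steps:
$N{\left(k \right)} = k \left(-4 - k\right)$
$p = -39$
$3 N{\left(2 \right)} 15 p = 3 \left(\left(-1\right) 2 \left(4 + 2\right)\right) 15 \left(-39\right) = 3 \left(\left(-1\right) 2 \cdot 6\right) 15 \left(-39\right) = 3 \left(-12\right) 15 \left(-39\right) = \left(-36\right) 15 \left(-39\right) = \left(-540\right) \left(-39\right) = 21060$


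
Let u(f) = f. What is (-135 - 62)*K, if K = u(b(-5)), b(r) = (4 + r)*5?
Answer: 985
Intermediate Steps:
b(r) = 20 + 5*r
K = -5 (K = 20 + 5*(-5) = 20 - 25 = -5)
(-135 - 62)*K = (-135 - 62)*(-5) = -197*(-5) = 985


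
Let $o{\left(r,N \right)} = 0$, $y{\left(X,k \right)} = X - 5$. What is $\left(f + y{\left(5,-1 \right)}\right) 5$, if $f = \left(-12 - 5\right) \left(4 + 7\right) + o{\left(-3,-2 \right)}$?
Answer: $-935$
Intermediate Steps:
$y{\left(X,k \right)} = -5 + X$ ($y{\left(X,k \right)} = X - 5 = -5 + X$)
$f = -187$ ($f = \left(-12 - 5\right) \left(4 + 7\right) + 0 = \left(-17\right) 11 + 0 = -187 + 0 = -187$)
$\left(f + y{\left(5,-1 \right)}\right) 5 = \left(-187 + \left(-5 + 5\right)\right) 5 = \left(-187 + 0\right) 5 = \left(-187\right) 5 = -935$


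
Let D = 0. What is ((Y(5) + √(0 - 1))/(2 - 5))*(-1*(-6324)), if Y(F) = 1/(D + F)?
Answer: -2108/5 - 2108*I ≈ -421.6 - 2108.0*I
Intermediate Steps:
Y(F) = 1/F (Y(F) = 1/(0 + F) = 1/F)
((Y(5) + √(0 - 1))/(2 - 5))*(-1*(-6324)) = ((1/5 + √(0 - 1))/(2 - 5))*(-1*(-6324)) = ((⅕ + √(-1))/(-3))*6324 = ((⅕ + I)*(-⅓))*6324 = (-1/15 - I/3)*6324 = -2108/5 - 2108*I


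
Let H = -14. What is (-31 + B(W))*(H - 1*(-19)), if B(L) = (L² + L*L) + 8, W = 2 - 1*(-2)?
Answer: 45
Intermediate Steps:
W = 4 (W = 2 + 2 = 4)
B(L) = 8 + 2*L² (B(L) = (L² + L²) + 8 = 2*L² + 8 = 8 + 2*L²)
(-31 + B(W))*(H - 1*(-19)) = (-31 + (8 + 2*4²))*(-14 - 1*(-19)) = (-31 + (8 + 2*16))*(-14 + 19) = (-31 + (8 + 32))*5 = (-31 + 40)*5 = 9*5 = 45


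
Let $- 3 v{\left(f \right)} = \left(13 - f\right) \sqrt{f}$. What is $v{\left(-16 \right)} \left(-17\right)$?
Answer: $\frac{1972 i}{3} \approx 657.33 i$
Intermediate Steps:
$v{\left(f \right)} = - \frac{\sqrt{f} \left(13 - f\right)}{3}$ ($v{\left(f \right)} = - \frac{\left(13 - f\right) \sqrt{f}}{3} = - \frac{\sqrt{f} \left(13 - f\right)}{3}$)
$v{\left(-16 \right)} \left(-17\right) = \frac{\sqrt{-16} \left(-13 - 16\right)}{3} \left(-17\right) = \frac{1}{3} \cdot 4 i \left(-29\right) \left(-17\right) = - \frac{116 i}{3} \left(-17\right) = \frac{1972 i}{3}$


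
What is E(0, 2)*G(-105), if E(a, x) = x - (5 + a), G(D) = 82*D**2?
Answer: -2712150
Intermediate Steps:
E(a, x) = -5 + x - a (E(a, x) = x + (-5 - a) = -5 + x - a)
E(0, 2)*G(-105) = (-5 + 2 - 1*0)*(82*(-105)**2) = (-5 + 2 + 0)*(82*11025) = -3*904050 = -2712150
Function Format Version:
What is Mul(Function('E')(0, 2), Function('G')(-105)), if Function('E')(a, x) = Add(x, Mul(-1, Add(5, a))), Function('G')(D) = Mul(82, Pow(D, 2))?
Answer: -2712150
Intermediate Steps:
Function('E')(a, x) = Add(-5, x, Mul(-1, a)) (Function('E')(a, x) = Add(x, Add(-5, Mul(-1, a))) = Add(-5, x, Mul(-1, a)))
Mul(Function('E')(0, 2), Function('G')(-105)) = Mul(Add(-5, 2, Mul(-1, 0)), Mul(82, Pow(-105, 2))) = Mul(Add(-5, 2, 0), Mul(82, 11025)) = Mul(-3, 904050) = -2712150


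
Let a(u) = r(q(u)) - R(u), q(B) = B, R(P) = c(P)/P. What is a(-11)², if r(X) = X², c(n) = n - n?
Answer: 14641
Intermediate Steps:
c(n) = 0
R(P) = 0 (R(P) = 0/P = 0)
a(u) = u² (a(u) = u² - 1*0 = u² + 0 = u²)
a(-11)² = ((-11)²)² = 121² = 14641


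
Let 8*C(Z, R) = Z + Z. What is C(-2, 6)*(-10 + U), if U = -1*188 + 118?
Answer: 40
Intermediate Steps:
C(Z, R) = Z/4 (C(Z, R) = (Z + Z)/8 = (2*Z)/8 = Z/4)
U = -70 (U = -188 + 118 = -70)
C(-2, 6)*(-10 + U) = ((1/4)*(-2))*(-10 - 70) = -1/2*(-80) = 40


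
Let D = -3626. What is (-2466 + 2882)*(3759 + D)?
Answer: 55328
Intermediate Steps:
(-2466 + 2882)*(3759 + D) = (-2466 + 2882)*(3759 - 3626) = 416*133 = 55328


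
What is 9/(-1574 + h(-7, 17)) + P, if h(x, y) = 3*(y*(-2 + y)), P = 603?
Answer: 487818/809 ≈ 602.99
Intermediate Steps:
h(x, y) = 3*y*(-2 + y)
9/(-1574 + h(-7, 17)) + P = 9/(-1574 + 3*17*(-2 + 17)) + 603 = 9/(-1574 + 3*17*15) + 603 = 9/(-1574 + 765) + 603 = 9/(-809) + 603 = -1/809*9 + 603 = -9/809 + 603 = 487818/809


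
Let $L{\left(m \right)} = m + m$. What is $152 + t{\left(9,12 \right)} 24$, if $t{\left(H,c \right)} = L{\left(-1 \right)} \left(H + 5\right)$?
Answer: $-520$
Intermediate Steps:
$L{\left(m \right)} = 2 m$
$t{\left(H,c \right)} = -10 - 2 H$ ($t{\left(H,c \right)} = 2 \left(-1\right) \left(H + 5\right) = - 2 \left(5 + H\right) = -10 - 2 H$)
$152 + t{\left(9,12 \right)} 24 = 152 + \left(-10 - 18\right) 24 = 152 - 672 = -520$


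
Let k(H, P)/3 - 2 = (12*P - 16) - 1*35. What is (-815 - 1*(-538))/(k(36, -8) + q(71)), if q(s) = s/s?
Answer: 277/434 ≈ 0.63825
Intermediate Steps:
k(H, P) = -147 + 36*P (k(H, P) = 6 + 3*((12*P - 16) - 1*35) = 6 + 3*((-16 + 12*P) - 35) = 6 + 3*(-51 + 12*P) = 6 + (-153 + 36*P) = -147 + 36*P)
q(s) = 1
(-815 - 1*(-538))/(k(36, -8) + q(71)) = (-815 - 1*(-538))/((-147 + 36*(-8)) + 1) = (-815 + 538)/((-147 - 288) + 1) = -277/(-435 + 1) = -277/(-434) = -277*(-1/434) = 277/434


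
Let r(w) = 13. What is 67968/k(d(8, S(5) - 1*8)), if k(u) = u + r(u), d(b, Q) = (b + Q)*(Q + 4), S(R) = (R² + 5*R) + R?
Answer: 33984/1409 ≈ 24.119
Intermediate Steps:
S(R) = R² + 6*R
d(b, Q) = (4 + Q)*(Q + b) (d(b, Q) = (Q + b)*(4 + Q) = (4 + Q)*(Q + b))
k(u) = 13 + u (k(u) = u + 13 = 13 + u)
67968/k(d(8, S(5) - 1*8)) = 67968/(13 + ((5*(6 + 5) - 1*8)² + 4*(5*(6 + 5) - 1*8) + 4*8 + (5*(6 + 5) - 1*8)*8)) = 67968/(13 + ((5*11 - 8)² + 4*(5*11 - 8) + 32 + (5*11 - 8)*8)) = 67968/(13 + ((55 - 8)² + 4*(55 - 8) + 32 + (55 - 8)*8)) = 67968/(13 + (47² + 4*47 + 32 + 47*8)) = 67968/(13 + (2209 + 188 + 32 + 376)) = 67968/(13 + 2805) = 67968/2818 = 67968*(1/2818) = 33984/1409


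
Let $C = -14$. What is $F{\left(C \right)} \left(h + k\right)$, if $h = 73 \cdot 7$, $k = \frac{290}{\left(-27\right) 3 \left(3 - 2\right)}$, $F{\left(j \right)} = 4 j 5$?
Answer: $- \frac{11508280}{81} \approx -1.4208 \cdot 10^{5}$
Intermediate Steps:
$F{\left(j \right)} = 20 j$
$k = - \frac{290}{81}$ ($k = \frac{290}{\left(-27\right) 3 \cdot 1} = \frac{290}{\left(-27\right) 3} = \frac{290}{-81} = 290 \left(- \frac{1}{81}\right) = - \frac{290}{81} \approx -3.5802$)
$h = 511$
$F{\left(C \right)} \left(h + k\right) = 20 \left(-14\right) \left(511 - \frac{290}{81}\right) = \left(-280\right) \frac{41101}{81} = - \frac{11508280}{81}$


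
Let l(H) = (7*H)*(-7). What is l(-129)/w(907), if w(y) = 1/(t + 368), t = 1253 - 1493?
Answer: 809088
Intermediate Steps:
t = -240
l(H) = -49*H
w(y) = 1/128 (w(y) = 1/(-240 + 368) = 1/128)
l(-129)/w(907) = (-49*(-129))/(1/128) = 6321*128 = 809088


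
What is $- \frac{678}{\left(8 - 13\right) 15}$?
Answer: $\frac{226}{25} \approx 9.04$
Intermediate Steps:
$- \frac{678}{\left(8 - 13\right) 15} = - \frac{678}{\left(-5\right) 15} = - \frac{678}{-75} = \left(-678\right) \left(- \frac{1}{75}\right) = \frac{226}{25}$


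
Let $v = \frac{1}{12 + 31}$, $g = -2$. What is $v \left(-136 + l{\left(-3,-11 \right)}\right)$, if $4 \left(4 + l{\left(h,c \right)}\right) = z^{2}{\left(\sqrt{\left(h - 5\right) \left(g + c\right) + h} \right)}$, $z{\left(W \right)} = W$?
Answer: $- \frac{459}{172} \approx -2.6686$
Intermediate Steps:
$l{\left(h,c \right)} = -4 + \frac{h}{4} + \frac{\left(-5 + h\right) \left(-2 + c\right)}{4}$ ($l{\left(h,c \right)} = -4 + \frac{\left(\sqrt{\left(h - 5\right) \left(-2 + c\right) + h}\right)^{2}}{4} = -4 + \frac{\left(\sqrt{\left(-5 + h\right) \left(-2 + c\right) + h}\right)^{2}}{4} = -4 + \frac{\left(\sqrt{h + \left(-5 + h\right) \left(-2 + c\right)}\right)^{2}}{4} = -4 + \frac{h + \left(-5 + h\right) \left(-2 + c\right)}{4} = -4 + \left(\frac{h}{4} + \frac{\left(-5 + h\right) \left(-2 + c\right)}{4}\right) = -4 + \frac{h}{4} + \frac{\left(-5 + h\right) \left(-2 + c\right)}{4}$)
$v = \frac{1}{43} \approx 0.023256$
$v \left(-136 + l{\left(-3,-11 \right)}\right) = \frac{-136 - \left(-13 - \frac{33}{4}\right)}{43} = \frac{-136 + \left(- \frac{3}{2} + \frac{55}{4} + \frac{3}{4} + \frac{33}{4}\right)}{43} = \frac{-136 + \frac{85}{4}}{43} = \frac{1}{43} \left(- \frac{459}{4}\right) = - \frac{459}{172}$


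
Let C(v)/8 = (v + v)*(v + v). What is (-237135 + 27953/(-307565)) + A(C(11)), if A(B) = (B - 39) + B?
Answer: -70564665903/307565 ≈ -2.2943e+5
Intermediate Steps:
C(v) = 32*v**2 (C(v) = 8*((v + v)*(v + v)) = 8*((2*v)*(2*v)) = 8*(4*v**2) = 32*v**2)
A(B) = -39 + 2*B (A(B) = (-39 + B) + B = -39 + 2*B)
(-237135 + 27953/(-307565)) + A(C(11)) = (-237135 + 27953/(-307565)) + (-39 + 2*(32*11**2)) = (-237135 + 27953*(-1/307565)) + (-39 + 2*(32*121)) = (-237135 - 27953/307565) + (-39 + 2*3872) = -72934454228/307565 + (-39 + 7744) = -72934454228/307565 + 7705 = -70564665903/307565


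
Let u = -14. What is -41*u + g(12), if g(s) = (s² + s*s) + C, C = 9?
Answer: 871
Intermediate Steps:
g(s) = 9 + 2*s² (g(s) = (s² + s*s) + 9 = (s² + s²) + 9 = 2*s² + 9 = 9 + 2*s²)
-41*u + g(12) = -41*(-14) + (9 + 2*12²) = 574 + (9 + 2*144) = 574 + (9 + 288) = 574 + 297 = 871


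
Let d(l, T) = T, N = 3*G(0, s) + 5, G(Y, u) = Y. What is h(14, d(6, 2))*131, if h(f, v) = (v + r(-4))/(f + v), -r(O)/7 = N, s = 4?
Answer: -4323/16 ≈ -270.19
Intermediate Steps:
N = 5 (N = 3*0 + 5 = 0 + 5 = 5)
r(O) = -35 (r(O) = -7*5 = -35)
h(f, v) = (-35 + v)/(f + v) (h(f, v) = (v - 35)/(f + v) = (-35 + v)/(f + v))
h(14, d(6, 2))*131 = ((-35 + 2)/(14 + 2))*131 = (-33/16)*131 = ((1/16)*(-33))*131 = -33/16*131 = -4323/16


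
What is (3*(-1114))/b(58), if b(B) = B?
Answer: -1671/29 ≈ -57.621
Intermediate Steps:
(3*(-1114))/b(58) = (3*(-1114))/58 = -3342*1/58 = -1671/29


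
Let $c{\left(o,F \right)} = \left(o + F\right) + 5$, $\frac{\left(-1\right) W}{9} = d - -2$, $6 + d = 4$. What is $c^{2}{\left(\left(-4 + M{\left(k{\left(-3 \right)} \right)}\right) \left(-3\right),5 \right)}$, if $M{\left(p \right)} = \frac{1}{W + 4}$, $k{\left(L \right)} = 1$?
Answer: $\frac{7225}{16} \approx 451.56$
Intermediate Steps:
$d = -2$ ($d = -6 + 4 = -2$)
$W = 0$ ($W = - 9 \left(-2 - -2\right) = - 9 \left(-2 + 2\right) = \left(-9\right) 0 = 0$)
$M{\left(p \right)} = \frac{1}{4}$ ($M{\left(p \right)} = \frac{1}{0 + 4} = \frac{1}{4}$)
$c{\left(o,F \right)} = 5 + F + o$ ($c{\left(o,F \right)} = \left(F + o\right) + 5 = 5 + F + o$)
$c^{2}{\left(\left(-4 + M{\left(k{\left(-3 \right)} \right)}\right) \left(-3\right),5 \right)} = \left(5 + 5 + \left(-4 + \frac{1}{4}\right) \left(-3\right)\right)^{2} = \left(5 + 5 - - \frac{45}{4}\right)^{2} = \left(5 + 5 + \frac{45}{4}\right)^{2} = \left(\frac{85}{4}\right)^{2} = \frac{7225}{16}$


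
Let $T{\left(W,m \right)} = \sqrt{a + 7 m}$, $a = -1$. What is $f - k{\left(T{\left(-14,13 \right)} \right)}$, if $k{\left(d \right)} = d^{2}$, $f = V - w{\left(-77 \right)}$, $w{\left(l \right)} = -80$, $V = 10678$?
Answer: $10668$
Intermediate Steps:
$f = 10758$ ($f = 10678 - -80 = 10678 + 80 = 10758$)
$T{\left(W,m \right)} = \sqrt{-1 + 7 m}$
$f - k{\left(T{\left(-14,13 \right)} \right)} = 10758 - \left(\sqrt{-1 + 7 \cdot 13}\right)^{2} = 10758 - \left(\sqrt{-1 + 91}\right)^{2} = 10758 - \left(\sqrt{90}\right)^{2} = 10758 - \left(3 \sqrt{10}\right)^{2} = 10758 - 90 = 10668$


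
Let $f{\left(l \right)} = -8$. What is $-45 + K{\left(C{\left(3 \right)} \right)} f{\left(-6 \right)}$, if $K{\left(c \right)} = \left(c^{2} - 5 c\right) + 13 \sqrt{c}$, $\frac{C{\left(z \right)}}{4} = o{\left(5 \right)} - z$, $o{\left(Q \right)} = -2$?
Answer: $-4045 - 208 i \sqrt{5} \approx -4045.0 - 465.1 i$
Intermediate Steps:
$C{\left(z \right)} = -8 - 4 z$ ($C{\left(z \right)} = 4 \left(-2 - z\right) = -8 - 4 z$)
$K{\left(c \right)} = c^{2} - 5 c + 13 \sqrt{c}$
$-45 + K{\left(C{\left(3 \right)} \right)} f{\left(-6 \right)} = -45 + \left(\left(-8 - 12\right)^{2} - 5 \left(-8 - 12\right) + 13 \sqrt{-8 - 12}\right) \left(-8\right) = -45 + \left(\left(-20\right)^{2} - -100 + 13 \sqrt{-20}\right) \left(-8\right) = -45 + \left(400 + 100 + 13 \cdot 2 i \sqrt{5}\right) \left(-8\right) = -45 + \left(400 + 100 + 26 i \sqrt{5}\right) \left(-8\right) = -45 + \left(500 + 26 i \sqrt{5}\right) \left(-8\right) = -45 - \left(4000 + 208 i \sqrt{5}\right) = -4045 - 208 i \sqrt{5}$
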